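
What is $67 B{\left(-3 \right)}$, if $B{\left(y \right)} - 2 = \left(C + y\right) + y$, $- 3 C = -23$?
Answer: $\frac{737}{3} \approx 245.67$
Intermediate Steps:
$C = \frac{23}{3}$ ($C = \left(- \frac{1}{3}\right) \left(-23\right) = \frac{23}{3} \approx 7.6667$)
$B{\left(y \right)} = \frac{29}{3} + 2 y$ ($B{\left(y \right)} = 2 + \left(\left(\frac{23}{3} + y\right) + y\right) = 2 + \left(\frac{23}{3} + 2 y\right) = \frac{29}{3} + 2 y$)
$67 B{\left(-3 \right)} = 67 \left(\frac{29}{3} + 2 \left(-3\right)\right) = 67 \left(\frac{29}{3} - 6\right) = 67 \cdot \frac{11}{3} = \frac{737}{3}$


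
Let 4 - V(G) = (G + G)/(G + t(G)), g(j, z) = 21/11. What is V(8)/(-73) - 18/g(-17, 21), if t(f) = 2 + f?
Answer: -43558/4599 ≈ -9.4712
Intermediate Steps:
g(j, z) = 21/11 (g(j, z) = 21*(1/11) = 21/11)
V(G) = 4 - 2*G/(2 + 2*G) (V(G) = 4 - (G + G)/(G + (2 + G)) = 4 - 2*G/(2 + 2*G))
V(8)/(-73) - 18/g(-17, 21) = ((4 + 3*8)/(1 + 8))/(-73) - 18/21/11 = ((4 + 24)/9)*(-1/73) - 18*11/21 = ((⅑)*28)*(-1/73) - 66/7 = (28/9)*(-1/73) - 66/7 = -28/657 - 66/7 = -43558/4599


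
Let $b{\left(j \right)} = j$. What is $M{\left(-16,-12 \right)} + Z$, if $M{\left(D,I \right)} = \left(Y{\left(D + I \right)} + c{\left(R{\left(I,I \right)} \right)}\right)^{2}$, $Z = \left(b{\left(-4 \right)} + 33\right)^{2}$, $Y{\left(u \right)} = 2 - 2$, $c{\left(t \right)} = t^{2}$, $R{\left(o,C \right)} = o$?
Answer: $21577$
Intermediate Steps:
$Y{\left(u \right)} = 0$
$Z = 841$ ($Z = \left(-4 + 33\right)^{2} = 29^{2} = 841$)
$M{\left(D,I \right)} = I^{4}$ ($M{\left(D,I \right)} = \left(0 + I^{2}\right)^{2} = \left(I^{2}\right)^{2} = I^{4}$)
$M{\left(-16,-12 \right)} + Z = \left(-12\right)^{4} + 841 = 20736 + 841 = 21577$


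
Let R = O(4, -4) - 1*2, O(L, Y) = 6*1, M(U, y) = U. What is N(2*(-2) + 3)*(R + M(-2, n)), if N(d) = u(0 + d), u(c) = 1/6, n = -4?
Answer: ⅓ ≈ 0.33333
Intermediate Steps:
u(c) = ⅙
O(L, Y) = 6
R = 4 (R = 6 - 1*2 = 6 - 2 = 4)
N(d) = ⅙
N(2*(-2) + 3)*(R + M(-2, n)) = (4 - 2)/6 = (⅙)*2 = ⅓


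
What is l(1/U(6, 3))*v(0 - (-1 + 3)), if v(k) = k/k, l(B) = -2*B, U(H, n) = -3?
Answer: ⅔ ≈ 0.66667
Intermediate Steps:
v(k) = 1
l(1/U(6, 3))*v(0 - (-1 + 3)) = -2/(-3)*1 = -2*(-⅓)*1 = (⅔)*1 = ⅔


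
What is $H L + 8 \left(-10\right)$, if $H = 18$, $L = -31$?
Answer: $-638$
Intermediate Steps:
$H L + 8 \left(-10\right) = 18 \left(-31\right) + 8 \left(-10\right) = -558 - 80 = -638$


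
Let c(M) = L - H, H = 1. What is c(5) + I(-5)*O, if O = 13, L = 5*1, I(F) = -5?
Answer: -61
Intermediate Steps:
L = 5
c(M) = 4 (c(M) = 5 - 1*1 = 5 - 1 = 4)
c(5) + I(-5)*O = 4 - 5*13 = 4 - 65 = -61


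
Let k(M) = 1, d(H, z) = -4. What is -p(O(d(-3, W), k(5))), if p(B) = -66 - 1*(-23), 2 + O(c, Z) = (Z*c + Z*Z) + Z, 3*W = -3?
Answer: 43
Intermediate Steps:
W = -1 (W = (⅓)*(-3) = -1)
O(c, Z) = -2 + Z + Z² + Z*c (O(c, Z) = -2 + ((Z*c + Z*Z) + Z) = -2 + ((Z*c + Z²) + Z) = -2 + ((Z² + Z*c) + Z) = -2 + (Z + Z² + Z*c) = -2 + Z + Z² + Z*c)
p(B) = -43 (p(B) = -66 + 23 = -43)
-p(O(d(-3, W), k(5))) = -1*(-43) = 43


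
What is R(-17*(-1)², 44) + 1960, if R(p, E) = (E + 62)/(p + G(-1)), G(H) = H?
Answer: 17587/9 ≈ 1954.1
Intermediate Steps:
R(p, E) = (62 + E)/(-1 + p) (R(p, E) = (E + 62)/(p - 1) = (62 + E)/(-1 + p))
R(-17*(-1)², 44) + 1960 = (62 + 44)/(-1 - 17*(-1)²) + 1960 = 106/(-1 - 17*1) + 1960 = 106/(-1 - 17) + 1960 = 106/(-18) + 1960 = -1/18*106 + 1960 = -53/9 + 1960 = 17587/9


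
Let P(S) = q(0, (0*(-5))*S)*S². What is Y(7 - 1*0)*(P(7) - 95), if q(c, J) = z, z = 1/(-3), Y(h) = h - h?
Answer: 0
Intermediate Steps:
Y(h) = 0
z = -⅓ ≈ -0.33333
q(c, J) = -⅓
P(S) = -S²/3
Y(7 - 1*0)*(P(7) - 95) = 0*(-⅓*7² - 95) = 0*(-⅓*49 - 95) = 0*(-49/3 - 95) = 0*(-334/3) = 0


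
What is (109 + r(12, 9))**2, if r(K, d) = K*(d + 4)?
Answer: 70225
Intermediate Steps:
r(K, d) = K*(4 + d)
(109 + r(12, 9))**2 = (109 + 12*(4 + 9))**2 = (109 + 12*13)**2 = (109 + 156)**2 = 265**2 = 70225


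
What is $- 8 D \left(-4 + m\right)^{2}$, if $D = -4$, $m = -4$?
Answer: $2048$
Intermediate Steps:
$- 8 D \left(-4 + m\right)^{2} = \left(-8\right) \left(-4\right) \left(-4 - 4\right)^{2} = 32 \left(-8\right)^{2} = 32 \cdot 64 = 2048$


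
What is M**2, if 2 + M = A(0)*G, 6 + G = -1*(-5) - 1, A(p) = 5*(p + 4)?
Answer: 1764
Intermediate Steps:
A(p) = 20 + 5*p (A(p) = 5*(4 + p) = 20 + 5*p)
G = -2 (G = -6 + (-1*(-5) - 1) = -6 + (5 - 1) = -6 + 4 = -2)
M = -42 (M = -2 + (20 + 5*0)*(-2) = -2 + (20 + 0)*(-2) = -2 + 20*(-2) = -2 - 40 = -42)
M**2 = (-42)**2 = 1764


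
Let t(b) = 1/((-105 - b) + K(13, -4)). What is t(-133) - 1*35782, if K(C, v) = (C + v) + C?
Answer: -1789099/50 ≈ -35782.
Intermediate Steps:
K(C, v) = v + 2*C
t(b) = 1/(-83 - b) (t(b) = 1/((-105 - b) + (-4 + 2*13)) = 1/((-105 - b) + (-4 + 26)) = 1/((-105 - b) + 22) = 1/(-83 - b))
t(-133) - 1*35782 = -1/(83 - 133) - 1*35782 = -1/(-50) - 35782 = -1*(-1/50) - 35782 = 1/50 - 35782 = -1789099/50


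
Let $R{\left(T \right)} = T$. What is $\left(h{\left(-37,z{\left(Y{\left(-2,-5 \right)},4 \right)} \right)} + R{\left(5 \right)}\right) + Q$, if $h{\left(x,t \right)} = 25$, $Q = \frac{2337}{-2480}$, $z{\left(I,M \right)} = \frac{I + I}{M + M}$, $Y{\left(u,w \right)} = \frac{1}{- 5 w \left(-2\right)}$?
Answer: $\frac{72063}{2480} \approx 29.058$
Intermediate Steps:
$Y{\left(u,w \right)} = \frac{1}{10 w}$
$z{\left(I,M \right)} = \frac{I}{M}$ ($z{\left(I,M \right)} = \frac{2 I}{2 M} = 2 I \frac{1}{2 M} = \frac{I}{M}$)
$Q = - \frac{2337}{2480}$ ($Q = 2337 \left(- \frac{1}{2480}\right) = - \frac{2337}{2480} \approx -0.94234$)
$\left(h{\left(-37,z{\left(Y{\left(-2,-5 \right)},4 \right)} \right)} + R{\left(5 \right)}\right) + Q = \left(25 + 5\right) - \frac{2337}{2480} = 30 - \frac{2337}{2480} = \frac{72063}{2480}$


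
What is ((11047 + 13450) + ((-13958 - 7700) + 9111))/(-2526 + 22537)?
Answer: 11950/20011 ≈ 0.59717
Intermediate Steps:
((11047 + 13450) + ((-13958 - 7700) + 9111))/(-2526 + 22537) = (24497 + (-21658 + 9111))/20011 = (24497 - 12547)*(1/20011) = 11950*(1/20011) = 11950/20011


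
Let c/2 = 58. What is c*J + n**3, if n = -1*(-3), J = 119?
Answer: 13831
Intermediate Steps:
n = 3
c = 116 (c = 2*58 = 116)
c*J + n**3 = 116*119 + 3**3 = 13804 + 27 = 13831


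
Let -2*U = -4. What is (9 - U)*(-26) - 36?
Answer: -218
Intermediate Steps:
U = 2 (U = -½*(-4) = 2)
(9 - U)*(-26) - 36 = (9 - 1*2)*(-26) - 36 = (9 - 2)*(-26) - 36 = 7*(-26) - 36 = -182 - 36 = -218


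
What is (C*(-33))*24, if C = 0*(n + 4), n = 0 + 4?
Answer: 0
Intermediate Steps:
n = 4
C = 0 (C = 0*(4 + 4) = 0*8 = 0)
(C*(-33))*24 = (0*(-33))*24 = 0*24 = 0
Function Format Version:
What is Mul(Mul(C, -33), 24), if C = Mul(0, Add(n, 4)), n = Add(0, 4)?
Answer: 0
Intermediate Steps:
n = 4
C = 0 (C = Mul(0, Add(4, 4)) = Mul(0, 8) = 0)
Mul(Mul(C, -33), 24) = Mul(Mul(0, -33), 24) = Mul(0, 24) = 0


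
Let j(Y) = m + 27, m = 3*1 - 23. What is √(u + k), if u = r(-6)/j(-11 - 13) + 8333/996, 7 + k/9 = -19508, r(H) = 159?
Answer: 5*I*√85358929803/3486 ≈ 419.05*I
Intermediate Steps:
m = -20 (m = 3 - 23 = -20)
k = -175635 (k = -63 + 9*(-19508) = -63 - 175572 = -175635)
j(Y) = 7 (j(Y) = -20 + 27 = 7)
u = 216695/6972 (u = 159/7 + 8333/996 = 216695/6972 ≈ 31.081)
√(u + k) = √(216695/6972 - 175635) = √(-1224310525/6972) = 5*I*√85358929803/3486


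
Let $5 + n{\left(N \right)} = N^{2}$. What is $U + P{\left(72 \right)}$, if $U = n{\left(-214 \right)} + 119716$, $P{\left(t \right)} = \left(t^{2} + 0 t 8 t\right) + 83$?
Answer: $170774$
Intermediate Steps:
$n{\left(N \right)} = -5 + N^{2}$
$P{\left(t \right)} = 83 + t^{2}$ ($P{\left(t \right)} = \left(t^{2} + 0 \cdot 8 t\right) + 83 = \left(t^{2} + 0 t\right) + 83 = \left(t^{2} + 0\right) + 83 = t^{2} + 83 = 83 + t^{2}$)
$U = 165507$ ($U = \left(-5 + \left(-214\right)^{2}\right) + 119716 = \left(-5 + 45796\right) + 119716 = 45791 + 119716 = 165507$)
$U + P{\left(72 \right)} = 165507 + \left(83 + 72^{2}\right) = 165507 + \left(83 + 5184\right) = 165507 + 5267 = 170774$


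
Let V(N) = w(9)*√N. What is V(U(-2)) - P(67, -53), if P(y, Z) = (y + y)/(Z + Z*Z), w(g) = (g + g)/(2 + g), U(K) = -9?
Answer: -67/1378 + 54*I/11 ≈ -0.048621 + 4.9091*I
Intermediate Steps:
w(g) = 2*g/(2 + g) (w(g) = (2*g)/(2 + g) = 2*g/(2 + g))
P(y, Z) = 2*y/(Z + Z²) (P(y, Z) = (2*y)/(Z + Z²) = 2*y/(Z + Z²))
V(N) = 18*√N/11 (V(N) = (2*9/(2 + 9))*√N = (2*9/11)*√N = (2*9*(1/11))*√N = 18*√N/11)
V(U(-2)) - P(67, -53) = 18*√(-9)/11 - 2*67/((-53)*(1 - 53)) = 18*(3*I)/11 - 2*67*(-1)/(53*(-52)) = 54*I/11 - 2*67*(-1)*(-1)/(53*52) = 54*I/11 - 1*67/1378 = 54*I/11 - 67/1378 = -67/1378 + 54*I/11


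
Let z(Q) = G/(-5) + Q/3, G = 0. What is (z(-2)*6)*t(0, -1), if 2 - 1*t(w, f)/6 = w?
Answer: -48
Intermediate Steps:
t(w, f) = 12 - 6*w
z(Q) = Q/3 (z(Q) = 0/(-5) + Q/3 = 0*(-1/5) + Q*(1/3) = 0 + Q/3 = Q/3)
(z(-2)*6)*t(0, -1) = (((1/3)*(-2))*6)*(12 - 6*0) = (-2/3*6)*(12 + 0) = -4*12 = -48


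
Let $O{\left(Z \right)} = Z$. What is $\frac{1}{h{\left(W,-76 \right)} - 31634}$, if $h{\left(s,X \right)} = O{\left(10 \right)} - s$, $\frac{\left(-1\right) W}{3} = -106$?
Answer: $- \frac{1}{31942} \approx -3.1307 \cdot 10^{-5}$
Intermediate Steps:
$W = 318$ ($W = \left(-3\right) \left(-106\right) = 318$)
$h{\left(s,X \right)} = 10 - s$
$\frac{1}{h{\left(W,-76 \right)} - 31634} = \frac{1}{\left(10 - 318\right) - 31634} = \frac{1}{-308 - 31634} = \frac{1}{-31942} = - \frac{1}{31942}$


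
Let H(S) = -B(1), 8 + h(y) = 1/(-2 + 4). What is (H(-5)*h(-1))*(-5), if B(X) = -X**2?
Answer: 75/2 ≈ 37.500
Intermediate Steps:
h(y) = -15/2 (h(y) = -8 + 1/(-2 + 4) = -8 + 1/2 = -15/2)
H(S) = 1 (H(S) = -(-1)*1**2 = -(-1) = -1*(-1) = 1)
(H(-5)*h(-1))*(-5) = (1*(-15/2))*(-5) = -15/2*(-5) = 75/2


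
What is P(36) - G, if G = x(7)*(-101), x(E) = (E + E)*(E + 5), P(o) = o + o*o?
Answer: 18300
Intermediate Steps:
P(o) = o + o²
x(E) = 2*E*(5 + E) (x(E) = (2*E)*(5 + E) = 2*E*(5 + E))
G = -16968 (G = (2*7*(5 + 7))*(-101) = (2*7*12)*(-101) = 168*(-101) = -16968)
P(36) - G = 36*(1 + 36) - 1*(-16968) = 36*37 + 16968 = 1332 + 16968 = 18300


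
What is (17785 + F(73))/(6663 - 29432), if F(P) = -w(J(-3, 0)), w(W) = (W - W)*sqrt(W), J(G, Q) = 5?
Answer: -17785/22769 ≈ -0.78111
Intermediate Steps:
w(W) = 0 (w(W) = 0*sqrt(W) = 0)
F(P) = 0 (F(P) = -1*0 = 0)
(17785 + F(73))/(6663 - 29432) = (17785 + 0)/(6663 - 29432) = 17785/(-22769) = 17785*(-1/22769) = -17785/22769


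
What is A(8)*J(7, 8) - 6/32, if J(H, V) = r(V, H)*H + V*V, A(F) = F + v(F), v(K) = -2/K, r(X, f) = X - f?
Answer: 8801/16 ≈ 550.06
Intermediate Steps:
A(F) = F - 2/F
J(H, V) = V² + H*(V - H) (J(H, V) = (V - H)*H + V*V = H*(V - H) + V² = V² + H*(V - H))
A(8)*J(7, 8) - 6/32 = (8 - 2/8)*(8² - 1*7*(7 - 1*8)) - 6/32 = (8 - 2*⅛)*(64 - 1*7*(7 - 8)) - 6*1/32 = (8 - ¼)*(64 - 1*7*(-1)) - 3/16 = 31*(64 + 7)/4 - 3/16 = (31/4)*71 - 3/16 = 2201/4 - 3/16 = 8801/16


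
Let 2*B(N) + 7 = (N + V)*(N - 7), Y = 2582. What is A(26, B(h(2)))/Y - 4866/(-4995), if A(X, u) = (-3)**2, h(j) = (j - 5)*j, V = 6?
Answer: 4202989/4299030 ≈ 0.97766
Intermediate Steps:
h(j) = j*(-5 + j) (h(j) = (-5 + j)*j = j*(-5 + j))
B(N) = -7/2 + (-7 + N)*(6 + N)/2 (B(N) = -7/2 + ((N + 6)*(N - 7))/2 = -7/2 + ((6 + N)*(-7 + N))/2 = -7/2 + ((-7 + N)*(6 + N))/2 = -7/2 + (-7 + N)*(6 + N)/2)
A(X, u) = 9
A(26, B(h(2)))/Y - 4866/(-4995) = 9/2582 - 4866/(-4995) = 9*(1/2582) - 4866*(-1/4995) = 9/2582 + 1622/1665 = 4202989/4299030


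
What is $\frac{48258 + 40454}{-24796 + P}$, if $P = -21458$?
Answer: $- \frac{3412}{1779} \approx -1.9179$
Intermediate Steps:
$\frac{48258 + 40454}{-24796 + P} = \frac{48258 + 40454}{-24796 - 21458} = \frac{88712}{-46254} = 88712 \left(- \frac{1}{46254}\right) = - \frac{3412}{1779}$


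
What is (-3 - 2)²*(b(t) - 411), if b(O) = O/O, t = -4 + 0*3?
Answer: -10250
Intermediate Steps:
t = -4 (t = -4 + 0 = -4)
b(O) = 1
(-3 - 2)²*(b(t) - 411) = (-3 - 2)²*(1 - 411) = (-5)²*(-410) = 25*(-410) = -10250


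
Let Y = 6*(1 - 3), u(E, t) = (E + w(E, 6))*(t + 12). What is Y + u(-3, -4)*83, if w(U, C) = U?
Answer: -3996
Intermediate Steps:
u(E, t) = 2*E*(12 + t) (u(E, t) = (E + E)*(t + 12) = (2*E)*(12 + t) = 2*E*(12 + t))
Y = -12 (Y = 6*(-2) = -12)
Y + u(-3, -4)*83 = -12 + (2*(-3)*(12 - 4))*83 = -12 + (2*(-3)*8)*83 = -12 - 48*83 = -12 - 3984 = -3996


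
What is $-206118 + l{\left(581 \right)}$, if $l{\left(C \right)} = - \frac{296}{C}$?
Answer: $- \frac{119754854}{581} \approx -2.0612 \cdot 10^{5}$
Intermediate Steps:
$-206118 + l{\left(581 \right)} = -206118 - \frac{296}{581} = - \frac{119754854}{581}$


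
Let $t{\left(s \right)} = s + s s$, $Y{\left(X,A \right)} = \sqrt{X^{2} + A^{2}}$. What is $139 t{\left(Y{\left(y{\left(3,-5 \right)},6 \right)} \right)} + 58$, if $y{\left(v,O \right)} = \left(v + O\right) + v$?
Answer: $5201 + 139 \sqrt{37} \approx 6046.5$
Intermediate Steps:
$y{\left(v,O \right)} = O + 2 v$ ($y{\left(v,O \right)} = \left(O + v\right) + v = O + 2 v$)
$Y{\left(X,A \right)} = \sqrt{A^{2} + X^{2}}$
$t{\left(s \right)} = s + s^{2}$
$139 t{\left(Y{\left(y{\left(3,-5 \right)},6 \right)} \right)} + 58 = 139 \sqrt{6^{2} + \left(-5 + 2 \cdot 3\right)^{2}} \left(1 + \sqrt{6^{2} + \left(-5 + 2 \cdot 3\right)^{2}}\right) + 58 = 139 \sqrt{36 + \left(-5 + 6\right)^{2}} \left(1 + \sqrt{36 + \left(-5 + 6\right)^{2}}\right) + 58 = 139 \sqrt{36 + 1^{2}} \left(1 + \sqrt{36 + 1^{2}}\right) + 58 = 139 \sqrt{36 + 1} \left(1 + \sqrt{36 + 1}\right) + 58 = 139 \sqrt{37} \left(1 + \sqrt{37}\right) + 58 = 58 + 139 \sqrt{37} \left(1 + \sqrt{37}\right)$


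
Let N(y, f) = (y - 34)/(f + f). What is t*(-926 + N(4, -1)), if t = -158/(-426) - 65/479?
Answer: -21860356/102027 ≈ -214.26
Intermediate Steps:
t = 23996/102027 (t = -158*(-1/426) - 65*1/479 = 79/213 - 65/479 = 23996/102027 ≈ 0.23519)
N(y, f) = (-34 + y)/(2*f) (N(y, f) = (-34 + y)/((2*f)) = (-34 + y)*(1/(2*f)) = (-34 + y)/(2*f))
t*(-926 + N(4, -1)) = 23996*(-926 + (1/2)*(-34 + 4)/(-1))/102027 = 23996*(-926 + (1/2)*(-1)*(-30))/102027 = 23996*(-926 + 15)/102027 = (23996/102027)*(-911) = -21860356/102027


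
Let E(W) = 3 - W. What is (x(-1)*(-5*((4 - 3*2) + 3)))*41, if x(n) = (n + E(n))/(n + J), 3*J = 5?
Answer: -1845/2 ≈ -922.50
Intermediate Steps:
J = 5/3 (J = (⅓)*5 = 5/3 ≈ 1.6667)
x(n) = 3/(5/3 + n) (x(n) = (n + (3 - n))/(n + 5/3) = 3/(5/3 + n))
(x(-1)*(-5*((4 - 3*2) + 3)))*41 = ((9/(5 + 3*(-1)))*(-5*((4 - 3*2) + 3)))*41 = ((9/(5 - 3))*(-5*((4 - 6) + 3)))*41 = ((9/2)*(-5*(-2 + 3)))*41 = ((9*(½))*(-5*1))*41 = ((9/2)*(-5))*41 = -45/2*41 = -1845/2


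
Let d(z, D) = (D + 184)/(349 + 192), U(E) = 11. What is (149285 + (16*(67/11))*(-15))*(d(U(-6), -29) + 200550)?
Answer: 176423235703775/5951 ≈ 2.9646e+10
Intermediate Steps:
d(z, D) = 184/541 + D/541 (d(z, D) = (184 + D)/541 = (184 + D)*(1/541) = 184/541 + D/541)
(149285 + (16*(67/11))*(-15))*(d(U(-6), -29) + 200550) = (149285 + (16*(67/11))*(-15))*((184/541 + (1/541)*(-29)) + 200550) = (149285 + (16*(67*(1/11)))*(-15))*((184/541 - 29/541) + 200550) = (149285 + (16*(67/11))*(-15))*(155/541 + 200550) = (149285 + (1072/11)*(-15))*(108497705/541) = (149285 - 16080/11)*(108497705/541) = (1626055/11)*(108497705/541) = 176423235703775/5951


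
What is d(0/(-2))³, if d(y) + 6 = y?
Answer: -216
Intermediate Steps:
d(y) = -6 + y
d(0/(-2))³ = (-6 + 0/(-2))³ = (-6 + 0*(-½))³ = (-6 + 0)³ = (-6)³ = -216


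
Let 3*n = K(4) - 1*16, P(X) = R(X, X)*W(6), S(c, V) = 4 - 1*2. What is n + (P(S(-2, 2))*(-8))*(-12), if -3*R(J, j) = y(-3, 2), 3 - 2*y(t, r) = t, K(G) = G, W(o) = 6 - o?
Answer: -4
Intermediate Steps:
y(t, r) = 3/2 - t/2
R(J, j) = -1 (R(J, j) = -(3/2 - 1/2*(-3))/3 = -(3/2 + 3/2)/3 = -1/3*3 = -1)
S(c, V) = 2 (S(c, V) = 4 - 2 = 2)
P(X) = 0 (P(X) = -(6 - 1*6) = -(6 - 6) = -1*0 = 0)
n = -4 (n = (4 - 1*16)/3 = (4 - 16)/3 = (1/3)*(-12) = -4)
n + (P(S(-2, 2))*(-8))*(-12) = -4 + (0*(-8))*(-12) = -4 + 0*(-12) = -4 + 0 = -4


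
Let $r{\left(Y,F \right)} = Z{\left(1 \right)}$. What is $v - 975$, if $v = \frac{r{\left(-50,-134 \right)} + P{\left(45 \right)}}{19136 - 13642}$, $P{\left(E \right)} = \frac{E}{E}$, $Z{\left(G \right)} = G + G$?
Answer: $- \frac{5356647}{5494} \approx -975.0$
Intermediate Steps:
$Z{\left(G \right)} = 2 G$
$r{\left(Y,F \right)} = 2$ ($r{\left(Y,F \right)} = 2 \cdot 1 = 2$)
$P{\left(E \right)} = 1$
$v = \frac{3}{5494}$ ($v = \frac{2 + 1}{19136 - 13642} = \frac{3}{5494} \approx 0.00054605$)
$v - 975 = \frac{3}{5494} - 975 = - \frac{5356647}{5494}$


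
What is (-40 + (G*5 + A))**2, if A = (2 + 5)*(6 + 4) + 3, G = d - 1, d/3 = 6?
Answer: 13924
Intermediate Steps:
d = 18 (d = 3*6 = 18)
G = 17 (G = 18 - 1 = 17)
A = 73 (A = 7*10 + 3 = 70 + 3 = 73)
(-40 + (G*5 + A))**2 = (-40 + (17*5 + 73))**2 = (-40 + (85 + 73))**2 = (-40 + 158)**2 = 118**2 = 13924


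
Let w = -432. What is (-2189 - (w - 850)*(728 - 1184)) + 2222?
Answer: -584559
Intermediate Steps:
(-2189 - (w - 850)*(728 - 1184)) + 2222 = (-2189 - (-432 - 850)*(728 - 1184)) + 2222 = (-2189 - (-1282)*(-456)) + 2222 = (-2189 - 1*584592) + 2222 = (-2189 - 584592) + 2222 = -586781 + 2222 = -584559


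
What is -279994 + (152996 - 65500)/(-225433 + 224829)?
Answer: -42300968/151 ≈ -2.8014e+5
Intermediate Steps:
-279994 + (152996 - 65500)/(-225433 + 224829) = -279994 + 87496/(-604) = -279994 + 87496*(-1/604) = -279994 - 21874/151 = -42300968/151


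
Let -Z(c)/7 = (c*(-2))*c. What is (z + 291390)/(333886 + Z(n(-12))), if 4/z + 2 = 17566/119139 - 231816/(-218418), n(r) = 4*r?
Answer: 35710520903979/44872330542698 ≈ 0.79583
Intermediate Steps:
Z(c) = 14*c² (Z(c) = -7*c*(-2)*c = -7*(-2*c)*c = -(-14)*c² = 14*c²)
z = -4337017017/857881133 (z = 4/(-2 + (17566/119139 - 231816/(-218418))) = 4/(-2 + (17566*(1/119139) - 231816*(-1/218418))) = 4/(-2 + (17566/119139 + 38636/36403)) = 4/(-2 + 5242509502/4337017017) = 4/(-3431524532/4337017017) = 4*(-4337017017/3431524532) = -4337017017/857881133 ≈ -5.0555)
(z + 291390)/(333886 + Z(n(-12))) = (-4337017017/857881133 + 291390)/(333886 + 14*(4*(-12))²) = 249973646327853/(857881133*(333886 + 14*(-48)²)) = 249973646327853/(857881133*(333886 + 14*2304)) = 249973646327853/(857881133*(333886 + 32256)) = (249973646327853/857881133)/366142 = (249973646327853/857881133)*(1/366142) = 35710520903979/44872330542698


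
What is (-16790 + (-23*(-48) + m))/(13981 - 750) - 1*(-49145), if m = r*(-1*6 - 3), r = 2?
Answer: 650221791/13231 ≈ 49144.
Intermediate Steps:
m = -18 (m = 2*(-1*6 - 3) = 2*(-6 - 3) = 2*(-9) = -18)
(-16790 + (-23*(-48) + m))/(13981 - 750) - 1*(-49145) = (-16790 + (-23*(-48) - 18))/(13981 - 750) - 1*(-49145) = (-16790 + (1104 - 18))/13231 + 49145 = (-16790 + 1086)*(1/13231) + 49145 = -15704*1/13231 + 49145 = -15704/13231 + 49145 = 650221791/13231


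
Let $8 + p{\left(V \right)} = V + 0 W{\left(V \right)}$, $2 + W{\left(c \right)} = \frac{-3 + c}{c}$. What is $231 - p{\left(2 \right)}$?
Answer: $237$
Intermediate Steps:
$W{\left(c \right)} = -2 + \frac{-3 + c}{c}$
$p{\left(V \right)} = -8 + V$ ($p{\left(V \right)} = -8 + \left(V + 0 \frac{-3 - V}{V}\right) = -8 + \left(V + 0\right) = -8 + V$)
$231 - p{\left(2 \right)} = 231 - \left(-8 + 2\right) = 231 - -6 = 231 + 6 = 237$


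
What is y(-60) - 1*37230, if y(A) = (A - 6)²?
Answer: -32874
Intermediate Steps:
y(A) = (-6 + A)²
y(-60) - 1*37230 = (-6 - 60)² - 1*37230 = (-66)² - 37230 = 4356 - 37230 = -32874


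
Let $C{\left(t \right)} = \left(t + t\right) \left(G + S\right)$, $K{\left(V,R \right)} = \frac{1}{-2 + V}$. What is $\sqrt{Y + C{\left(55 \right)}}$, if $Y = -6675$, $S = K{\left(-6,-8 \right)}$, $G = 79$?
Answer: $\frac{\sqrt{8005}}{2} \approx 44.735$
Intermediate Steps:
$S = - \frac{1}{8}$ ($S = \frac{1}{-2 - 6} = \frac{1}{-8} = - \frac{1}{8} \approx -0.125$)
$C{\left(t \right)} = \frac{631 t}{4}$ ($C{\left(t \right)} = \left(t + t\right) \left(79 - \frac{1}{8}\right) = 2 t \frac{631}{8} = \frac{631 t}{4}$)
$\sqrt{Y + C{\left(55 \right)}} = \sqrt{-6675 + \frac{631}{4} \cdot 55} = \sqrt{-6675 + \frac{34705}{4}} = \sqrt{\frac{8005}{4}} = \frac{\sqrt{8005}}{2}$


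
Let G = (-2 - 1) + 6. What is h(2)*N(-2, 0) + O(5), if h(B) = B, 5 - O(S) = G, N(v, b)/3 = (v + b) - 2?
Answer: -22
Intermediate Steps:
N(v, b) = -6 + 3*b + 3*v (N(v, b) = 3*((v + b) - 2) = 3*((b + v) - 2) = 3*(-2 + b + v) = -6 + 3*b + 3*v)
G = 3 (G = -3 + 6 = 3)
O(S) = 2 (O(S) = 5 - 1*3 = 5 - 3 = 2)
h(2)*N(-2, 0) + O(5) = 2*(-6 + 3*0 + 3*(-2)) + 2 = 2*(-6 + 0 - 6) + 2 = 2*(-12) + 2 = -24 + 2 = -22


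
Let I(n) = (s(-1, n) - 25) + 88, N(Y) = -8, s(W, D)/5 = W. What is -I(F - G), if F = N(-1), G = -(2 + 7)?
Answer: -58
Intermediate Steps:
s(W, D) = 5*W
G = -9 (G = -1*9 = -9)
F = -8
I(n) = 58 (I(n) = (5*(-1) - 25) + 88 = (-5 - 25) + 88 = -30 + 88 = 58)
-I(F - G) = -1*58 = -58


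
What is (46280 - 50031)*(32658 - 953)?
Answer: -118925455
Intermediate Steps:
(46280 - 50031)*(32658 - 953) = -3751*31705 = -118925455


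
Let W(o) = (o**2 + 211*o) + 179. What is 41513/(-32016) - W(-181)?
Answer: 168074503/32016 ≈ 5249.7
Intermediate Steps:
W(o) = 179 + o**2 + 211*o
41513/(-32016) - W(-181) = 41513/(-32016) - (179 + (-181)**2 + 211*(-181)) = 41513*(-1/32016) - (179 + 32761 - 38191) = -41513/32016 - 1*(-5251) = -41513/32016 + 5251 = 168074503/32016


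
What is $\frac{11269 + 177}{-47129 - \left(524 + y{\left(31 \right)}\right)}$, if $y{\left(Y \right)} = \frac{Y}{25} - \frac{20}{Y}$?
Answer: $- \frac{4435325}{18465768} \approx -0.24019$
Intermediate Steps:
$y{\left(Y \right)} = - \frac{20}{Y} + \frac{Y}{25}$ ($y{\left(Y \right)} = Y \frac{1}{25} - \frac{20}{Y} = \frac{Y}{25} - \frac{20}{Y} = - \frac{20}{Y} + \frac{Y}{25}$)
$\frac{11269 + 177}{-47129 - \left(524 + y{\left(31 \right)}\right)} = \frac{11269 + 177}{-47129 - \left(524 - \frac{20}{31} + \frac{31}{25}\right)} = \frac{11446}{-47129 - \left(\frac{13131}{25} - \frac{20}{31}\right)} = \frac{11446}{-47129 - \frac{406561}{775}} = \frac{11446}{- \frac{36931536}{775}} = 11446 \left(- \frac{775}{36931536}\right) = - \frac{4435325}{18465768}$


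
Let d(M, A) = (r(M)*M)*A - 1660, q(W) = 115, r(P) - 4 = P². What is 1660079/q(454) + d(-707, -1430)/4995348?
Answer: 33204327998771/287232510 ≈ 1.1560e+5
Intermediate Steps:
r(P) = 4 + P²
d(M, A) = -1660 + A*M*(4 + M²) (d(M, A) = ((4 + M²)*M)*A - 1660 = (M*(4 + M²))*A - 1660 = A*M*(4 + M²) - 1660 = -1660 + A*M*(4 + M²))
1660079/q(454) + d(-707, -1430)/4995348 = 1660079/115 + (-1660 - 1430*(-707)*(4 + (-707)²))/4995348 = 1660079*(1/115) + (-1660 - 1430*(-707)*(4 + 499849))*(1/4995348) = 1660079/115 + (-1660 - 1430*(-707)*499853)*(1/4995348) = 1660079/115 + (-1660 + 505356381530)*(1/4995348) = 1660079/115 + 505356379870*(1/4995348) = 1660079/115 + 252678189935/2497674 = 33204327998771/287232510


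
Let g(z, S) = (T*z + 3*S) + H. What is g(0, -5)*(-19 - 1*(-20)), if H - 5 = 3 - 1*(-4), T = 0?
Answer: -3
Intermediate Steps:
H = 12 (H = 5 + (3 - 1*(-4)) = 5 + (3 + 4) = 5 + 7 = 12)
g(z, S) = 12 + 3*S (g(z, S) = (0*z + 3*S) + 12 = (0 + 3*S) + 12 = 3*S + 12 = 12 + 3*S)
g(0, -5)*(-19 - 1*(-20)) = (12 + 3*(-5))*(-19 - 1*(-20)) = (12 - 15)*(-19 + 20) = -3*1 = -3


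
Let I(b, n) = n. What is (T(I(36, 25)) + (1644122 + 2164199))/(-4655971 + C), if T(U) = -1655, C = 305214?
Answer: -3806666/4350757 ≈ -0.87494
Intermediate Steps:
(T(I(36, 25)) + (1644122 + 2164199))/(-4655971 + C) = (-1655 + (1644122 + 2164199))/(-4655971 + 305214) = (-1655 + 3808321)/(-4350757) = 3806666*(-1/4350757) = -3806666/4350757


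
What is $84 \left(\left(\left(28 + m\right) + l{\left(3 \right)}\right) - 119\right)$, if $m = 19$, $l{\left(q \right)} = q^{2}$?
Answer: $-5292$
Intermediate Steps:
$84 \left(\left(\left(28 + m\right) + l{\left(3 \right)}\right) - 119\right) = 84 \left(\left(\left(28 + 19\right) + 3^{2}\right) - 119\right) = 84 \left(\left(47 + 9\right) - 119\right) = 84 \left(56 - 119\right) = 84 \left(-63\right) = -5292$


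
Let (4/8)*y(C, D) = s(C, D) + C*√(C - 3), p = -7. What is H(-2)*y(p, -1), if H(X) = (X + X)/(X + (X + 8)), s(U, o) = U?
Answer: 14 + 14*I*√10 ≈ 14.0 + 44.272*I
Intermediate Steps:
H(X) = 2*X/(8 + 2*X) (H(X) = (2*X)/(X + (8 + X)) = (2*X)/(8 + 2*X) = 2*X/(8 + 2*X))
y(C, D) = 2*C + 2*C*√(-3 + C) (y(C, D) = 2*(C + C*√(C - 3)) = 2*(C + C*√(-3 + C)) = 2*C + 2*C*√(-3 + C))
H(-2)*y(p, -1) = (-2/(4 - 2))*(2*(-7)*(1 + √(-3 - 7))) = (-2/2)*(2*(-7)*(1 + √(-10))) = (-2*½)*(2*(-7)*(1 + I*√10)) = -(-14 - 14*I*√10) = 14 + 14*I*√10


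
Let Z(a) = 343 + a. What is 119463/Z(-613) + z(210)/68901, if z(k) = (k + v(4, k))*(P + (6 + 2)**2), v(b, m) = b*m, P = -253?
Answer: -131503201/295290 ≈ -445.34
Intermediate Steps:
z(k) = -945*k (z(k) = (k + 4*k)*(-253 + (6 + 2)**2) = (5*k)*(-253 + 8**2) = (5*k)*(-253 + 64) = (5*k)*(-189) = -945*k)
119463/Z(-613) + z(210)/68901 = 119463/(343 - 613) - 945*210/68901 = 119463/(-270) - 198450*1/68901 = 119463*(-1/270) - 9450/3281 = -39821/90 - 9450/3281 = -131503201/295290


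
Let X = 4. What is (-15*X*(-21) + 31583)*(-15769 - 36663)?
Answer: -1722024176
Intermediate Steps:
(-15*X*(-21) + 31583)*(-15769 - 36663) = (-15*4*(-21) + 31583)*(-15769 - 36663) = (-60*(-21) + 31583)*(-52432) = (1260 + 31583)*(-52432) = 32843*(-52432) = -1722024176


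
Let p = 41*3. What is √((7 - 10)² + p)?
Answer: 2*√33 ≈ 11.489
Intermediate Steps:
p = 123
√((7 - 10)² + p) = √((7 - 10)² + 123) = √((-3)² + 123) = √(9 + 123) = √132 = 2*√33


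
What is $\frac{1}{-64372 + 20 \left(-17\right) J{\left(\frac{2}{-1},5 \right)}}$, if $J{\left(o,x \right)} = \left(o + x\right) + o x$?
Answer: $- \frac{1}{61992} \approx -1.6131 \cdot 10^{-5}$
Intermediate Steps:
$J{\left(o,x \right)} = o + x + o x$
$\frac{1}{-64372 + 20 \left(-17\right) J{\left(\frac{2}{-1},5 \right)}} = \frac{1}{-64372 + 20 \left(-17\right) \left(\frac{2}{-1} + 5 + \frac{2}{-1} \cdot 5\right)} = \frac{1}{-64372 - 340 \left(2 \left(-1\right) + 5 + 2 \left(-1\right) 5\right)} = \frac{1}{-64372 - 340 \left(-2 + 5 - 10\right)} = \frac{1}{-64372 - -2380} = \frac{1}{-64372 + 2380} = \frac{1}{-61992} = - \frac{1}{61992}$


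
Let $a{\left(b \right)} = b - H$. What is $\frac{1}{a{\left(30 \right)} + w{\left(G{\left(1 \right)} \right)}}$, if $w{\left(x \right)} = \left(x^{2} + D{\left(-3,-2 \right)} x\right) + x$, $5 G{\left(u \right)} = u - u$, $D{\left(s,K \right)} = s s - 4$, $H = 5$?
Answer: $\frac{1}{25} \approx 0.04$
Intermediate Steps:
$D{\left(s,K \right)} = -4 + s^{2}$ ($D{\left(s,K \right)} = s^{2} - 4 = -4 + s^{2}$)
$a{\left(b \right)} = -5 + b$ ($a{\left(b \right)} = b - 5 = -5 + b$)
$G{\left(u \right)} = 0$ ($G{\left(u \right)} = \frac{u - u}{5} = \frac{1}{5} \cdot 0 = 0$)
$w{\left(x \right)} = x^{2} + 6 x$ ($w{\left(x \right)} = \left(x^{2} + \left(-4 + \left(-3\right)^{2}\right) x\right) + x = \left(x^{2} + \left(-4 + 9\right) x\right) + x = \left(x^{2} + 5 x\right) + x = x^{2} + 6 x$)
$\frac{1}{a{\left(30 \right)} + w{\left(G{\left(1 \right)} \right)}} = \frac{1}{\left(-5 + 30\right) + 0 \left(6 + 0\right)} = \frac{1}{25 + 0 \cdot 6} = \frac{1}{25 + 0} = \frac{1}{25}$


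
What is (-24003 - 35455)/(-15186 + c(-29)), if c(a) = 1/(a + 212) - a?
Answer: 5440407/1386865 ≈ 3.9228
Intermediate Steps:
c(a) = 1/(212 + a) - a
(-24003 - 35455)/(-15186 + c(-29)) = (-24003 - 35455)/(-15186 + (1 - 1*(-29)**2 - 212*(-29))/(212 - 29)) = -59458/(-15186 + (1 - 1*841 + 6148)/183) = -59458/(-15186 + (1 - 841 + 6148)/183) = -59458/(-15186 + (1/183)*5308) = -59458/(-15186 + 5308/183) = -59458/(-2773730/183) = -59458*(-183/2773730) = 5440407/1386865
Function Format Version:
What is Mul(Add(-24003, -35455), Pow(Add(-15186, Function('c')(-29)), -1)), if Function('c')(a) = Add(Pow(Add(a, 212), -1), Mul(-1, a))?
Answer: Rational(5440407, 1386865) ≈ 3.9228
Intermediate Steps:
Function('c')(a) = Add(Pow(Add(212, a), -1), Mul(-1, a))
Mul(Add(-24003, -35455), Pow(Add(-15186, Function('c')(-29)), -1)) = Mul(Add(-24003, -35455), Pow(Add(-15186, Mul(Pow(Add(212, -29), -1), Add(1, Mul(-1, Pow(-29, 2)), Mul(-212, -29)))), -1)) = Mul(-59458, Pow(Add(-15186, Mul(Pow(183, -1), Add(1, Mul(-1, 841), 6148))), -1)) = Mul(-59458, Pow(Add(-15186, Mul(Rational(1, 183), Add(1, -841, 6148))), -1)) = Mul(-59458, Pow(Add(-15186, Mul(Rational(1, 183), 5308)), -1)) = Mul(-59458, Pow(Add(-15186, Rational(5308, 183)), -1)) = Mul(-59458, Pow(Rational(-2773730, 183), -1)) = Mul(-59458, Rational(-183, 2773730)) = Rational(5440407, 1386865)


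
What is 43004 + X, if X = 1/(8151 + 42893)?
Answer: 2195096177/51044 ≈ 43004.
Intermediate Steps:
X = 1/51044 ≈ 1.9591e-5
43004 + X = 43004 + 1/51044 = 2195096177/51044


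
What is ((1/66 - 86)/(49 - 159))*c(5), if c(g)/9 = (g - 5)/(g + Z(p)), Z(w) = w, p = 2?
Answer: 0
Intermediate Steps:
c(g) = 9*(-5 + g)/(2 + g) (c(g) = 9*((g - 5)/(g + 2)) = 9*((-5 + g)/(2 + g)) = 9*(-5 + g)/(2 + g))
((1/66 - 86)/(49 - 159))*c(5) = ((1/66 - 86)/(49 - 159))*(9*(-5 + 5)/(2 + 5)) = ((1/66 - 86)/(-110))*(9*0/7) = (-5675/66*(-1/110))*(9*(⅐)*0) = (1135/1452)*0 = 0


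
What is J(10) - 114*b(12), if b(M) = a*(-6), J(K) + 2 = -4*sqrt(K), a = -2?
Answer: -1370 - 4*sqrt(10) ≈ -1382.6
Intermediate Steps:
J(K) = -2 - 4*sqrt(K)
b(M) = 12 (b(M) = -2*(-6) = 12)
J(10) - 114*b(12) = (-2 - 4*sqrt(10)) - 114*12 = (-2 - 4*sqrt(10)) - 1368 = -1370 - 4*sqrt(10)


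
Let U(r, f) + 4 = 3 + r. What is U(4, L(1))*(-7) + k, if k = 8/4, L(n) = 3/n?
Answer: -19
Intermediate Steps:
U(r, f) = -1 + r (U(r, f) = -4 + (3 + r) = -1 + r)
k = 2 (k = 8*(¼) = 2)
U(4, L(1))*(-7) + k = (-1 + 4)*(-7) + 2 = 3*(-7) + 2 = -21 + 2 = -19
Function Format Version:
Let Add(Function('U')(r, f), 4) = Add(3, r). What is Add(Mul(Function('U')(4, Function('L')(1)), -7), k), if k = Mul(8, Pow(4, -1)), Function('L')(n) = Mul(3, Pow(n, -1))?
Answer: -19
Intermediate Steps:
Function('U')(r, f) = Add(-1, r) (Function('U')(r, f) = Add(-4, Add(3, r)) = Add(-1, r))
k = 2 (k = Mul(8, Rational(1, 4)) = 2)
Add(Mul(Function('U')(4, Function('L')(1)), -7), k) = Add(Mul(Add(-1, 4), -7), 2) = Add(Mul(3, -7), 2) = Add(-21, 2) = -19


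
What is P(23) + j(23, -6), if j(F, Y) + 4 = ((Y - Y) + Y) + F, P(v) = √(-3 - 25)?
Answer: 13 + 2*I*√7 ≈ 13.0 + 5.2915*I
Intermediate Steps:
P(v) = 2*I*√7 (P(v) = √(-28) = 2*I*√7)
j(F, Y) = -4 + F + Y (j(F, Y) = -4 + (((Y - Y) + Y) + F) = -4 + ((0 + Y) + F) = -4 + (Y + F) = -4 + (F + Y) = -4 + F + Y)
P(23) + j(23, -6) = 2*I*√7 + (-4 + 23 - 6) = 2*I*√7 + 13 = 13 + 2*I*√7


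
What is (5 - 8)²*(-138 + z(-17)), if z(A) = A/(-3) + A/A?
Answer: -1182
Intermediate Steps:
z(A) = 1 - A/3 (z(A) = A*(-⅓) + 1 = -A/3 + 1 = 1 - A/3)
(5 - 8)²*(-138 + z(-17)) = (5 - 8)²*(-138 + (1 - ⅓*(-17))) = (-3)²*(-138 + (1 + 17/3)) = 9*(-138 + 20/3) = 9*(-394/3) = -1182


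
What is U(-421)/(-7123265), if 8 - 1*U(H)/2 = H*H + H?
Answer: 353624/7123265 ≈ 0.049644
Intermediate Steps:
U(H) = 16 - 2*H - 2*H² (U(H) = 16 - 2*(H*H + H) = 16 - 2*(H² + H) = 16 - 2*(H + H²) = 16 + (-2*H - 2*H²) = 16 - 2*H - 2*H²)
U(-421)/(-7123265) = (16 - 2*(-421) - 2*(-421)²)/(-7123265) = (16 + 842 - 2*177241)*(-1/7123265) = (16 + 842 - 354482)*(-1/7123265) = -353624*(-1/7123265) = 353624/7123265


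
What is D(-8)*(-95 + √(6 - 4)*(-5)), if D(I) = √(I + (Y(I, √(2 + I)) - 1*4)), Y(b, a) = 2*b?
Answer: 10*I*√7*(-19 - √2) ≈ -540.11*I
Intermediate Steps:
D(I) = √(-4 + 3*I) (D(I) = √(I + (2*I - 1*4)) = √(I + (2*I - 4)) = √(I + (-4 + 2*I)) = √(-4 + 3*I))
D(-8)*(-95 + √(6 - 4)*(-5)) = √(-4 + 3*(-8))*(-95 + √(6 - 4)*(-5)) = √(-4 - 24)*(-95 + √2*(-5)) = √(-28)*(-95 - 5*√2) = (2*I*√7)*(-95 - 5*√2) = 2*I*√7*(-95 - 5*√2)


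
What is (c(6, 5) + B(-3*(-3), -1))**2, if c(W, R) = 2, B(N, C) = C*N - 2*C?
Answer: 25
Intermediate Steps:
B(N, C) = -2*C + C*N
(c(6, 5) + B(-3*(-3), -1))**2 = (2 - (-2 - 3*(-3)))**2 = (2 - (-2 + 9))**2 = (2 - 1*7)**2 = (2 - 7)**2 = (-5)**2 = 25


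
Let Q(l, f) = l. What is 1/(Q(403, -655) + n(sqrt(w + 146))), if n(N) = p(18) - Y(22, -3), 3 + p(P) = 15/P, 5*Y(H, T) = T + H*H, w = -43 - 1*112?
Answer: 30/9139 ≈ 0.0032826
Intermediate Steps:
w = -155 (w = -43 - 112 = -155)
Y(H, T) = T/5 + H**2/5 (Y(H, T) = (T + H*H)/5 = (T + H**2)/5 = T/5 + H**2/5)
p(P) = -3 + 15/P
n(N) = -2951/30 (n(N) = (-3 + 15/18) - ((1/5)*(-3) + (1/5)*22**2) = (-3 + 15*(1/18)) - (-3/5 + (1/5)*484) = (-3 + 5/6) - (-3/5 + 484/5) = -13/6 - 1*481/5 = -13/6 - 481/5 = -2951/30)
1/(Q(403, -655) + n(sqrt(w + 146))) = 1/(403 - 2951/30) = 1/(9139/30) = 30/9139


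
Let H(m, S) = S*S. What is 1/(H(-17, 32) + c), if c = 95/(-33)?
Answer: 33/33697 ≈ 0.00097932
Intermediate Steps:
c = -95/33 (c = 95*(-1/33) = -95/33 ≈ -2.8788)
H(m, S) = S²
1/(H(-17, 32) + c) = 1/(32² - 95/33) = 1/(1024 - 95/33) = 1/(33697/33) = 33/33697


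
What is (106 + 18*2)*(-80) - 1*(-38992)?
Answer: 27632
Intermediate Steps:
(106 + 18*2)*(-80) - 1*(-38992) = (106 + 36)*(-80) + 38992 = 142*(-80) + 38992 = -11360 + 38992 = 27632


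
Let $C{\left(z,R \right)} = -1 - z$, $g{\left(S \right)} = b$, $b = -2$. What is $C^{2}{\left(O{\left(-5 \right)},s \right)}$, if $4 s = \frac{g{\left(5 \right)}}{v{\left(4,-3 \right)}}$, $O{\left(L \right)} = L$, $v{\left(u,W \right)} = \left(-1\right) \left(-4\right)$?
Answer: $16$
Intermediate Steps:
$g{\left(S \right)} = -2$
$v{\left(u,W \right)} = 4$
$s = - \frac{1}{8}$ ($s = \frac{\left(-2\right) \frac{1}{4}}{4} = \frac{1}{4} \left(- \frac{1}{2}\right) = - \frac{1}{8} \approx -0.125$)
$C^{2}{\left(O{\left(-5 \right)},s \right)} = \left(-1 - -5\right)^{2} = \left(-1 + 5\right)^{2} = 4^{2} = 16$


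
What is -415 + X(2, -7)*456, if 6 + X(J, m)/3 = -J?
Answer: -11359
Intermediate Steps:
X(J, m) = -18 - 3*J (X(J, m) = -18 + 3*(-J) = -18 - 3*J)
-415 + X(2, -7)*456 = -415 + (-18 - 3*2)*456 = -415 + (-18 - 6)*456 = -415 - 24*456 = -415 - 10944 = -11359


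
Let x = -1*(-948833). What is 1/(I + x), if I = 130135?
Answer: 1/1078968 ≈ 9.2681e-7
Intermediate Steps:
x = 948833
1/(I + x) = 1/(130135 + 948833) = 1/1078968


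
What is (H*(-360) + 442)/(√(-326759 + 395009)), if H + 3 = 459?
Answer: -81859*√2730/6825 ≈ -626.68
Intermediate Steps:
H = 456 (H = -3 + 459 = 456)
(H*(-360) + 442)/(√(-326759 + 395009)) = (456*(-360) + 442)/(√(-326759 + 395009)) = (-164160 + 442)/(√68250) = -163718*√2730/13650 = -81859*√2730/6825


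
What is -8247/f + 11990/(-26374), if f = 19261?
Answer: -224222884/253994807 ≈ -0.88278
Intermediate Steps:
-8247/f + 11990/(-26374) = -8247/19261 + 11990/(-26374) = -8247*1/19261 + 11990*(-1/26374) = -8247/19261 - 5995/13187 = -224222884/253994807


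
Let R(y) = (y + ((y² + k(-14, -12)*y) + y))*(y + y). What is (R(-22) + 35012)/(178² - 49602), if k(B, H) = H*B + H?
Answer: -83330/8959 ≈ -9.3013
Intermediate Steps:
k(B, H) = H + B*H (k(B, H) = B*H + H = H + B*H)
R(y) = 2*y*(y² + 158*y) (R(y) = (y + ((y² + (-12*(1 - 14))*y) + y))*(y + y) = (y + ((y² + (-12*(-13))*y) + y))*(2*y) = (y + ((y² + 156*y) + y))*(2*y) = (y + (y² + 157*y))*(2*y) = (y² + 158*y)*(2*y) = 2*y*(y² + 158*y))
(R(-22) + 35012)/(178² - 49602) = (2*(-22)²*(158 - 22) + 35012)/(178² - 49602) = (2*484*136 + 35012)/(31684 - 49602) = (131648 + 35012)/(-17918) = 166660*(-1/17918) = -83330/8959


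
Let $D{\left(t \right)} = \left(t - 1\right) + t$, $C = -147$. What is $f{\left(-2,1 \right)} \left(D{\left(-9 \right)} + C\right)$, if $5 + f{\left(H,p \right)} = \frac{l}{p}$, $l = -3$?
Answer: $1328$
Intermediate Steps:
$f{\left(H,p \right)} = -5 - \frac{3}{p}$
$D{\left(t \right)} = -1 + 2 t$ ($D{\left(t \right)} = \left(-1 + t\right) + t = -1 + 2 t$)
$f{\left(-2,1 \right)} \left(D{\left(-9 \right)} + C\right) = \left(-5 - \frac{3}{1}\right) \left(\left(-1 + 2 \left(-9\right)\right) - 147\right) = \left(-5 - 3\right) \left(\left(-1 - 18\right) - 147\right) = \left(-5 - 3\right) \left(-19 - 147\right) = \left(-8\right) \left(-166\right) = 1328$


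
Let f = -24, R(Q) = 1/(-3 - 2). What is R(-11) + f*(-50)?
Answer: 5999/5 ≈ 1199.8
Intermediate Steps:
R(Q) = -⅕ (R(Q) = 1/(-5) = -⅕)
R(-11) + f*(-50) = -⅕ - 24*(-50) = -⅕ + 1200 = 5999/5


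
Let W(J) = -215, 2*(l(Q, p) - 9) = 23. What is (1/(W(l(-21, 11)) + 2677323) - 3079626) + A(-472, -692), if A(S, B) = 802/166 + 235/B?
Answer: -59191239685454757/19220296886 ≈ -3.0796e+6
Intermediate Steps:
l(Q, p) = 41/2 (l(Q, p) = 9 + (1/2)*23 = 9 + 23/2 = 41/2)
A(S, B) = 401/83 + 235/B (A(S, B) = 802*(1/166) + 235/B = 401/83 + 235/B)
(1/(W(l(-21, 11)) + 2677323) - 3079626) + A(-472, -692) = (1/(-215 + 2677323) - 3079626) + (401/83 + 235/(-692)) = (1/2677108 - 3079626) + (401/83 + 235*(-1/692)) = (1/2677108 - 3079626) + (401/83 - 235/692) = -8244491401607/2677108 + 257987/57436 = -59191239685454757/19220296886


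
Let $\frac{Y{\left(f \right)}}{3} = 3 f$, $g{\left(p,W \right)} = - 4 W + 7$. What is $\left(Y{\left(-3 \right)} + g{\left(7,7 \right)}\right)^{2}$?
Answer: $2304$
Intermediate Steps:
$g{\left(p,W \right)} = 7 - 4 W$
$Y{\left(f \right)} = 9 f$ ($Y{\left(f \right)} = 3 \cdot 3 f = 9 f$)
$\left(Y{\left(-3 \right)} + g{\left(7,7 \right)}\right)^{2} = \left(9 \left(-3\right) + \left(7 - 28\right)\right)^{2} = \left(-27 + \left(7 - 28\right)\right)^{2} = \left(-27 - 21\right)^{2} = \left(-48\right)^{2} = 2304$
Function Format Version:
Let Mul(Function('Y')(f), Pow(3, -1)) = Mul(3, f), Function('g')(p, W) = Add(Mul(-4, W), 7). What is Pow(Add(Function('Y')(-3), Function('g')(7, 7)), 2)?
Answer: 2304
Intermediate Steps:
Function('g')(p, W) = Add(7, Mul(-4, W))
Function('Y')(f) = Mul(9, f) (Function('Y')(f) = Mul(3, Mul(3, f)) = Mul(9, f))
Pow(Add(Function('Y')(-3), Function('g')(7, 7)), 2) = Pow(Add(Mul(9, -3), Add(7, Mul(-4, 7))), 2) = Pow(Add(-27, Add(7, -28)), 2) = Pow(Add(-27, -21), 2) = Pow(-48, 2) = 2304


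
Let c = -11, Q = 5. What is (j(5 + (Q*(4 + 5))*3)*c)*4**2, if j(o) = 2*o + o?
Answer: -73920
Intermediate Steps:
j(o) = 3*o
(j(5 + (Q*(4 + 5))*3)*c)*4**2 = ((3*(5 + (5*(4 + 5))*3))*(-11))*4**2 = ((3*(5 + (5*9)*3))*(-11))*16 = ((3*(5 + 45*3))*(-11))*16 = ((3*(5 + 135))*(-11))*16 = ((3*140)*(-11))*16 = (420*(-11))*16 = -4620*16 = -73920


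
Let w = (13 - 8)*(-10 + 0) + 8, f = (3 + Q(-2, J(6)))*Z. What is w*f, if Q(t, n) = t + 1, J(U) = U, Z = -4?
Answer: 336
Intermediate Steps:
Q(t, n) = 1 + t
f = -8 (f = (3 + (1 - 2))*(-4) = (3 - 1)*(-4) = 2*(-4) = -8)
w = -42 (w = 5*(-10) + 8 = -50 + 8 = -42)
w*f = -42*(-8) = 336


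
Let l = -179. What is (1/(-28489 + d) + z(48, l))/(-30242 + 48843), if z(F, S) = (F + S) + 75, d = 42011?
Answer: -757231/251522722 ≈ -0.0030106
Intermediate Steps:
z(F, S) = 75 + F + S
(1/(-28489 + d) + z(48, l))/(-30242 + 48843) = (1/(-28489 + 42011) + (75 + 48 - 179))/(-30242 + 48843) = (1/13522 - 56)/18601 = (1/13522 - 56)*(1/18601) = -757231/13522*1/18601 = -757231/251522722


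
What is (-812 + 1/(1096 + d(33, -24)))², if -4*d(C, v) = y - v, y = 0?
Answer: 783364836241/1188100 ≈ 6.5934e+5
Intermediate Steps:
d(C, v) = v/4 (d(C, v) = -(0 - v)/4 = -(-1)*v/4 = v/4)
(-812 + 1/(1096 + d(33, -24)))² = (-812 + 1/(1096 + (¼)*(-24)))² = (-812 + 1/(1096 - 6))² = (-812 + 1/1090)² = (-885079/1090)² = 783364836241/1188100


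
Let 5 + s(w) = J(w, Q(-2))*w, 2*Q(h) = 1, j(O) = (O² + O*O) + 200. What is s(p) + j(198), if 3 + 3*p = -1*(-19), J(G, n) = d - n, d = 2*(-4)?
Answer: 235673/3 ≈ 78558.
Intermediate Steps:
j(O) = 200 + 2*O² (j(O) = (O² + O²) + 200 = 2*O² + 200 = 200 + 2*O²)
d = -8
Q(h) = ½ (Q(h) = (½)*1 = ½)
J(G, n) = -8 - n
p = 16/3 (p = -1 + (-1*(-19))/3 = -1 + (⅓)*19 = -1 + 19/3 = 16/3 ≈ 5.3333)
s(w) = -5 - 17*w/2 (s(w) = -5 + (-8 - 1*½)*w = -5 + (-8 - ½)*w = -5 - 17*w/2)
s(p) + j(198) = (-5 - 17/2*16/3) + (200 + 2*198²) = (-5 - 136/3) + (200 + 2*39204) = -151/3 + (200 + 78408) = -151/3 + 78608 = 235673/3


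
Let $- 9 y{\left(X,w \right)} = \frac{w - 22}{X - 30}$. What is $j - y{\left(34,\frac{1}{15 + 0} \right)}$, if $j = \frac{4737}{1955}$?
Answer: $\frac{382957}{211140} \approx 1.8138$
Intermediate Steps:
$j = \frac{4737}{1955}$ ($j = 4737 \cdot \frac{1}{1955} = \frac{4737}{1955} \approx 2.423$)
$y{\left(X,w \right)} = - \frac{-22 + w}{9 \left(-30 + X\right)}$ ($y{\left(X,w \right)} = - \frac{\left(w - 22\right) \frac{1}{X - 30}}{9} = - \frac{\left(-22 + w\right) \frac{1}{-30 + X}}{9} = - \frac{\frac{1}{-30 + X} \left(-22 + w\right)}{9} = - \frac{-22 + w}{9 \left(-30 + X\right)}$)
$j - y{\left(34,\frac{1}{15 + 0} \right)} = \frac{4737}{1955} - \frac{22 - \frac{1}{15 + 0}}{9 \left(-30 + 34\right)} = \frac{4737}{1955} - \frac{22 - \frac{1}{15}}{9 \cdot 4} = \frac{4737}{1955} - \frac{1}{9} \cdot \frac{1}{4} \left(22 - \frac{1}{15}\right) = \frac{4737}{1955} - \frac{1}{9} \cdot \frac{1}{4} \cdot \frac{329}{15} = \frac{4737}{1955} - \frac{329}{540} = \frac{382957}{211140}$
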